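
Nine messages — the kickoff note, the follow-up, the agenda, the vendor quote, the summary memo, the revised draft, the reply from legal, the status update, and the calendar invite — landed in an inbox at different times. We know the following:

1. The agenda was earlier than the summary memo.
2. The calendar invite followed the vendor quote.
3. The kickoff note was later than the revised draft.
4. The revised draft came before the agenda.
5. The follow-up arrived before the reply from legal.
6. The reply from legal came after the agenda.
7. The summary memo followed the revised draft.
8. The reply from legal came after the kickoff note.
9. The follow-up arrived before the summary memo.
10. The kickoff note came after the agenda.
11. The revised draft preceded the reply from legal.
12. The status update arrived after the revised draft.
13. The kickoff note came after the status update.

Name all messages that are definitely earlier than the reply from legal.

Directly stated before the reply from legal: the agenda, the follow-up, the kickoff note, and the revised draft.
The status update reaches the reply from legal via the status update → the kickoff note → the reply from legal.
No chain forces the summary memo (or any of the others) ahead of the reply from legal.

the agenda, the follow-up, the kickoff note, the revised draft, the status update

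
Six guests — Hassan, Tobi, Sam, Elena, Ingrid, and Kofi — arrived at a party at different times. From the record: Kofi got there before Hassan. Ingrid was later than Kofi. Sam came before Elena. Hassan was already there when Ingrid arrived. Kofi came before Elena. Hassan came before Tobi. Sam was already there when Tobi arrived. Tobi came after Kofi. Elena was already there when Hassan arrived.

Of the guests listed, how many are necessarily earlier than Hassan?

3

Directly stated before Hassan: Elena and Kofi.
Sam reaches Hassan via Sam → Elena → Hassan.
That's Elena, Kofi, and Sam — 3 in all.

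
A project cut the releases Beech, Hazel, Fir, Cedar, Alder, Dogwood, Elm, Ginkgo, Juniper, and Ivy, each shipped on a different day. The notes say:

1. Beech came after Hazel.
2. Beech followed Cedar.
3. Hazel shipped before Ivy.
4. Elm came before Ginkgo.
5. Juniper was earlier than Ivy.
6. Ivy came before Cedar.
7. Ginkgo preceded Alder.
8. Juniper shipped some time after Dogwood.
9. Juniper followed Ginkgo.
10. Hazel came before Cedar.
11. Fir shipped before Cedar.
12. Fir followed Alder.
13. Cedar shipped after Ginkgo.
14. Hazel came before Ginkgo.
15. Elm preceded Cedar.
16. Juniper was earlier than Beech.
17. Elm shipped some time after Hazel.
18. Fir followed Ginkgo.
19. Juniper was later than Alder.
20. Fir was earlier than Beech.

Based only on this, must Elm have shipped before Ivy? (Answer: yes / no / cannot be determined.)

yes

Chain the constraints: Elm → Ginkgo → Juniper → Ivy. Each link is directly stated, so Elm comes before Ivy.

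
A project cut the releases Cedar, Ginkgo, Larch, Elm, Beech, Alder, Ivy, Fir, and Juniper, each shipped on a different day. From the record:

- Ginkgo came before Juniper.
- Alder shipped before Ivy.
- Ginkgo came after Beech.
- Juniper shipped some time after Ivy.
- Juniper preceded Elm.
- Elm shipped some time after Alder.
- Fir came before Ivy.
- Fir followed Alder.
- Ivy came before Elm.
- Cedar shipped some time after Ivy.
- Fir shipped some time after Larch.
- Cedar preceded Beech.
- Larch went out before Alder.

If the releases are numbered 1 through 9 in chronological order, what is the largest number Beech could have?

6

Beech must come before Elm, Ginkgo, and Juniper — 3 releases forced after it.
Everything else can be placed before Beech in some valid order, so Beech can sit as late as position 9 − 3 = 6.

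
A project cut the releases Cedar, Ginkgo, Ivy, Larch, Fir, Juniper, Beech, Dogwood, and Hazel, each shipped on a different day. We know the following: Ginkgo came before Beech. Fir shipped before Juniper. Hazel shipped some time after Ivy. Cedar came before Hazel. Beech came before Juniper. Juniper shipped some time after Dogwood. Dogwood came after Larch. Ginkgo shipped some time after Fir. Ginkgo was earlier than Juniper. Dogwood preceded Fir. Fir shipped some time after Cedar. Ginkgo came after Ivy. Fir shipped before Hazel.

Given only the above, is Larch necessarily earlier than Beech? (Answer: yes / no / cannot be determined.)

yes

Chain the constraints: Larch → Dogwood → Fir → Ginkgo → Beech. Each link is directly stated, so Larch comes before Beech.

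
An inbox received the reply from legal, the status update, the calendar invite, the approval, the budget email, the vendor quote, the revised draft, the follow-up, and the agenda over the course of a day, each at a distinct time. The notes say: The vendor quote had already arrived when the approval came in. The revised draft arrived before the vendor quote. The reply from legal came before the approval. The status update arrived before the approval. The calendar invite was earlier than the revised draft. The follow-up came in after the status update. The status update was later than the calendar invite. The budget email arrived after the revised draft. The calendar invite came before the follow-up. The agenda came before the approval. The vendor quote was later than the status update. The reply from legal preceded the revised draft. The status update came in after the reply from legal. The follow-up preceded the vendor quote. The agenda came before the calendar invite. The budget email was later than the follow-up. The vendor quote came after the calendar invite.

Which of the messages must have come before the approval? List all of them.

the agenda, the calendar invite, the follow-up, the reply from legal, the revised draft, the status update, the vendor quote

Directly stated before the approval: the agenda, the reply from legal, the status update, and the vendor quote.
The calendar invite reaches the approval via the calendar invite → the status update → the approval.
The follow-up reaches the approval via the follow-up → the vendor quote → the approval.
The revised draft reaches the approval via the revised draft → the vendor quote → the approval.
No chain forces the budget email ahead of the approval.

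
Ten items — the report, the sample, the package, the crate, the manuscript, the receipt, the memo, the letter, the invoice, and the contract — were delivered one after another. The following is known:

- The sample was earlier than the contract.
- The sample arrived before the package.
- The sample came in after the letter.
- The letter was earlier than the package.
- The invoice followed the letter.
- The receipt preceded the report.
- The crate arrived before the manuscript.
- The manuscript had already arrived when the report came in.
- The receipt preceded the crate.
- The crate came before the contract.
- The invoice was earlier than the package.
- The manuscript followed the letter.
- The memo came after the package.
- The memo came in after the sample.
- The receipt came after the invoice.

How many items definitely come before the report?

5

Directly stated before the report: the manuscript and the receipt.
The crate reaches the report via the crate → the manuscript → the report.
The invoice reaches the report via the invoice → the receipt → the report.
The letter reaches the report via the letter → the manuscript → the report.
No chain forces the memo (or any of the others) ahead of the report.
That's the crate, the invoice, the letter, the manuscript, and the receipt — 5 in all.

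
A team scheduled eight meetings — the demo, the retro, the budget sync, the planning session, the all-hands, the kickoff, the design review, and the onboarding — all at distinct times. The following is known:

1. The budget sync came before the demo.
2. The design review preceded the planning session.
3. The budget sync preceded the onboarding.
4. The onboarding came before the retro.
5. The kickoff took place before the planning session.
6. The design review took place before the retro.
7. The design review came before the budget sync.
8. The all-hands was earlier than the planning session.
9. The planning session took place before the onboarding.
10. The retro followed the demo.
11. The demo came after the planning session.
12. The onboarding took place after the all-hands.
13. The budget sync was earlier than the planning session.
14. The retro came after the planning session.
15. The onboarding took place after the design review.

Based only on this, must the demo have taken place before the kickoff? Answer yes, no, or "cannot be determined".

no

Tracing the constraints gives the kickoff → the planning session → the demo, so the kickoff must come before the demo.
That means the demo cannot be before the kickoff.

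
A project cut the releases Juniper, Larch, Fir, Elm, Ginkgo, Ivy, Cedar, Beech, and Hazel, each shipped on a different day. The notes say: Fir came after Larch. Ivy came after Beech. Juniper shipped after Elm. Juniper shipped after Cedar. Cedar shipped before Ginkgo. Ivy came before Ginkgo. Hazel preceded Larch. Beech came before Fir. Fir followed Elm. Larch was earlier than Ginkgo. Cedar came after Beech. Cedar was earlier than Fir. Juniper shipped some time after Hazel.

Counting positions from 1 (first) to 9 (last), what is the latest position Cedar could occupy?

Cedar must come before Fir, Ginkgo, and Juniper — 3 releases forced after it.
Everything else can be placed before Cedar in some valid order, so Cedar can sit as late as position 9 − 3 = 6.

6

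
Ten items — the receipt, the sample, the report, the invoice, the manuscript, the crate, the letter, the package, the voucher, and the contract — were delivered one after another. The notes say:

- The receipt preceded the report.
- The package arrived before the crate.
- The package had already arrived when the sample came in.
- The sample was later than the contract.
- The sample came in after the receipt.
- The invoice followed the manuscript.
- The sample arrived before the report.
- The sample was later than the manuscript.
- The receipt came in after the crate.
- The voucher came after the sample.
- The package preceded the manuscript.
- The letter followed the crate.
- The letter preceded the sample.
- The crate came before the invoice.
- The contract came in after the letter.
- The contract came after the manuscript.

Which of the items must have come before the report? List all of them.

the contract, the crate, the letter, the manuscript, the package, the receipt, the sample

Directly stated before the report: the receipt and the sample.
The contract reaches the report via the contract → the sample → the report.
The crate reaches the report via the crate → the receipt → the report.
The letter reaches the report via the letter → the sample → the report.
Likewise the manuscript and the package each reach the report by chaining the stated constraints.
No chain forces the invoice (or any of the others) ahead of the report.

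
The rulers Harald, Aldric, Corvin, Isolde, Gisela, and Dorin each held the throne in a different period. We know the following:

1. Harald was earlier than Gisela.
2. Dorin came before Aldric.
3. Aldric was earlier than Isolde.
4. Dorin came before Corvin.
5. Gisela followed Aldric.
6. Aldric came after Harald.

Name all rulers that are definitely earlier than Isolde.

Directly stated before Isolde: Aldric.
Dorin reaches Isolde via Dorin → Aldric → Isolde.
Harald reaches Isolde via Harald → Aldric → Isolde.
No chain forces Gisela (or any of the others) ahead of Isolde.

Aldric, Dorin, Harald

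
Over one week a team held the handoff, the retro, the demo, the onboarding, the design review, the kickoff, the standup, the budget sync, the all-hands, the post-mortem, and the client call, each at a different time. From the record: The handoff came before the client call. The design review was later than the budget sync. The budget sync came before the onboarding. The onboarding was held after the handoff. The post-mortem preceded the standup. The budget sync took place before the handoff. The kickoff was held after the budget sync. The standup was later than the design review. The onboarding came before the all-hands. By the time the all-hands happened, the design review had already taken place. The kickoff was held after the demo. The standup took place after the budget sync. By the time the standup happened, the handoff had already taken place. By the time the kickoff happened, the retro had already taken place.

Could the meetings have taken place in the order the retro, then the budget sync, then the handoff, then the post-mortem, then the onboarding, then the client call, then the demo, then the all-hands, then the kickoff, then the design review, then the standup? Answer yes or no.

no

The constraints require the design review before the all-hands, but in the proposed sequence the all-hands appears ahead of the design review. That one violation is enough.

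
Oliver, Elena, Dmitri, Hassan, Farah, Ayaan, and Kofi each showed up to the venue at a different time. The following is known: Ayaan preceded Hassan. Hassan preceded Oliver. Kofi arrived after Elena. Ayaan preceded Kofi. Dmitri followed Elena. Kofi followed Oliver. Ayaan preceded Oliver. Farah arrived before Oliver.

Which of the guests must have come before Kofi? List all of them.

Ayaan, Elena, Farah, Hassan, Oliver

Directly stated before Kofi: Ayaan, Elena, and Oliver.
Farah reaches Kofi via Farah → Oliver → Kofi.
Hassan reaches Kofi via Hassan → Oliver → Kofi.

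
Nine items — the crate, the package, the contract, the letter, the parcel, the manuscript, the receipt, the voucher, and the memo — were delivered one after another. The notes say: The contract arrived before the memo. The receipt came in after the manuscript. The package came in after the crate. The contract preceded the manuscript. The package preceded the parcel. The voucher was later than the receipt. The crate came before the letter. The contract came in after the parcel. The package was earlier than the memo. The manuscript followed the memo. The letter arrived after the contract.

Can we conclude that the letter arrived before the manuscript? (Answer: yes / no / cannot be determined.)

cannot be determined

No chain of stated constraints runs from the letter to the manuscript, and none runs from the manuscript to the letter either.
So the relative order of the letter and the manuscript is not fixed by the given facts.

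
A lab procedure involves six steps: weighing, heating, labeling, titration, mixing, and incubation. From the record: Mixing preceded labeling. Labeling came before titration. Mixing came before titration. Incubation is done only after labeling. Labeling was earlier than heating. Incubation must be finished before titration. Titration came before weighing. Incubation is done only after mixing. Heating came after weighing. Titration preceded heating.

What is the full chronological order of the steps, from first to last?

mixing, labeling, incubation, titration, weighing, heating

The constraints fix every adjacent pair, so only one ordering works:
mixing → labeling → incubation → titration → weighing → heating.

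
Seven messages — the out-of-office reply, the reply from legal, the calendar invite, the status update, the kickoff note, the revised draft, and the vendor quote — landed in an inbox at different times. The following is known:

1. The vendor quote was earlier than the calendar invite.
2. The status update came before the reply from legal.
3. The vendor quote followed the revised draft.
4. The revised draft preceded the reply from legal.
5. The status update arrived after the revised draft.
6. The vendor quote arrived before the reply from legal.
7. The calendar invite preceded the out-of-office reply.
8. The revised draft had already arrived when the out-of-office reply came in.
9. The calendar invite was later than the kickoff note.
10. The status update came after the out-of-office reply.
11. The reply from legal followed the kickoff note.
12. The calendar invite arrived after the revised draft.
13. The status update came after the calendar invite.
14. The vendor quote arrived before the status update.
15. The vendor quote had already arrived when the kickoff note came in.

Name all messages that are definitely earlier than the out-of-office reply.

the calendar invite, the kickoff note, the revised draft, the vendor quote

Directly stated before the out-of-office reply: the calendar invite and the revised draft.
The kickoff note reaches the out-of-office reply via the kickoff note → the calendar invite → the out-of-office reply.
The vendor quote reaches the out-of-office reply via the vendor quote → the calendar invite → the out-of-office reply.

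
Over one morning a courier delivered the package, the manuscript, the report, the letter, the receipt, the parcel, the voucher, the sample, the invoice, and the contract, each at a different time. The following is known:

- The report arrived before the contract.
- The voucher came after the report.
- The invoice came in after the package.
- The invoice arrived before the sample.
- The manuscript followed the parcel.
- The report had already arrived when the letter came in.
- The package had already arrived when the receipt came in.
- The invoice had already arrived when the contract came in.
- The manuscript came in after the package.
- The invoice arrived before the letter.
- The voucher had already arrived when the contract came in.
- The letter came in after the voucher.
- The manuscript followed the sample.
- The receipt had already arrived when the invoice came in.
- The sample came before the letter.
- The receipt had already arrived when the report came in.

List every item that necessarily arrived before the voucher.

the package, the receipt, the report

Directly stated before the voucher: the report.
The package reaches the voucher via the package → the receipt → the report → the voucher.
The receipt reaches the voucher via the receipt → the report → the voucher.
No chain forces the invoice (or any of the others) ahead of the voucher.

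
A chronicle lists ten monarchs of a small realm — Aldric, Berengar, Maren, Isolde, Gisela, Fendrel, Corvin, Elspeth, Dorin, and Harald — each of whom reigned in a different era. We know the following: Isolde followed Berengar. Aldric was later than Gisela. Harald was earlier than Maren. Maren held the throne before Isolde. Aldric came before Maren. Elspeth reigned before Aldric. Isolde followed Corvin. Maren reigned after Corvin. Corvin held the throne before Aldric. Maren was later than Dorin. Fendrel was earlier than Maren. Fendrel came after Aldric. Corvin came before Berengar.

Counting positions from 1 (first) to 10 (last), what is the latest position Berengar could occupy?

Berengar must come before Isolde — 1 ruler forced after them.
Everything else can be placed before Berengar in some valid order, so Berengar can sit as late as position 10 − 1 = 9.

9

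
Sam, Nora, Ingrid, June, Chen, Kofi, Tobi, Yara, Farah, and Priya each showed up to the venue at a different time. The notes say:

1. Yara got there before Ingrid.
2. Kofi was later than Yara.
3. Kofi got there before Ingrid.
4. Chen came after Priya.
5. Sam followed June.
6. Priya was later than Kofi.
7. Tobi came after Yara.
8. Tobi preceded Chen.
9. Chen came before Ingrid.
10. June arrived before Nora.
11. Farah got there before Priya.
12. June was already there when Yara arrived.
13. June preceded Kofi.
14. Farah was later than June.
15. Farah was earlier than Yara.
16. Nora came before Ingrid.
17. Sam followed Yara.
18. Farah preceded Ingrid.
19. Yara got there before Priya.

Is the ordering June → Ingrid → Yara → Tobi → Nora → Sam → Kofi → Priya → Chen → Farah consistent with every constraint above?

no

The constraints require Chen before Ingrid, but in the proposed sequence Ingrid appears ahead of Chen. That one violation is enough.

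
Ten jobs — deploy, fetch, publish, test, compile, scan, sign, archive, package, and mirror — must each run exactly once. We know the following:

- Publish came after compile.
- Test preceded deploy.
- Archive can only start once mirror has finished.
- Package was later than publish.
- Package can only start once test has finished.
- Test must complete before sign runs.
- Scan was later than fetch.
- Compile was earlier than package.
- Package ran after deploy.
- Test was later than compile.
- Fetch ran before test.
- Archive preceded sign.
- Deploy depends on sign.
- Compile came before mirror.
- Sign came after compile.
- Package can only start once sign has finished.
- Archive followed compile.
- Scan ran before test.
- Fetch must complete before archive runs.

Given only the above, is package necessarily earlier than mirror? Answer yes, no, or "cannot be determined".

Tracing the constraints gives mirror → archive → sign → package, so mirror must come before package.
That means package cannot be before mirror.

no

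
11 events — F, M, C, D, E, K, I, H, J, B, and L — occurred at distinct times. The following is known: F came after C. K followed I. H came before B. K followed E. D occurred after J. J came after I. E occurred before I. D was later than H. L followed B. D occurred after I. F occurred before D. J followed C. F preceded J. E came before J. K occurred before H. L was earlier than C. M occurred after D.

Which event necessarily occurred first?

E has a chain of constraints placing it before every other event, so E must be first.

E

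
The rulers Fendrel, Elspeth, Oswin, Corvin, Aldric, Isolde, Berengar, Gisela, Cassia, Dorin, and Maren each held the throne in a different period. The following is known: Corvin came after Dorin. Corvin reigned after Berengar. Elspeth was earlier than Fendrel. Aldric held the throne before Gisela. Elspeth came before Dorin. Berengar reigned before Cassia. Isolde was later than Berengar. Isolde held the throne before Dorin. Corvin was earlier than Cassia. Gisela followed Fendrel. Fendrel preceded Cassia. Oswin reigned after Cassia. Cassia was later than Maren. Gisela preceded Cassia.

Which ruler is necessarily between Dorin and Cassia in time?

Corvin

Tracing the constraints gives Dorin → Corvin → Cassia, so Corvin sits after Dorin and before Cassia.
No other ruler is forced both after Dorin and before Cassia.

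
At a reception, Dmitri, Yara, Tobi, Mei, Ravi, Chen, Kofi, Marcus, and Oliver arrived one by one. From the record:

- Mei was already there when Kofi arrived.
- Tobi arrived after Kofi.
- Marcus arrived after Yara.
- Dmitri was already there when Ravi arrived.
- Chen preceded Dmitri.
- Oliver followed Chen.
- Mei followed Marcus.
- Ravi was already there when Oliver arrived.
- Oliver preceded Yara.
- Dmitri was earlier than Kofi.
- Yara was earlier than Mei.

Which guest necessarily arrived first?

Chen has a chain of constraints placing them before every other guest, so Chen must be first.

Chen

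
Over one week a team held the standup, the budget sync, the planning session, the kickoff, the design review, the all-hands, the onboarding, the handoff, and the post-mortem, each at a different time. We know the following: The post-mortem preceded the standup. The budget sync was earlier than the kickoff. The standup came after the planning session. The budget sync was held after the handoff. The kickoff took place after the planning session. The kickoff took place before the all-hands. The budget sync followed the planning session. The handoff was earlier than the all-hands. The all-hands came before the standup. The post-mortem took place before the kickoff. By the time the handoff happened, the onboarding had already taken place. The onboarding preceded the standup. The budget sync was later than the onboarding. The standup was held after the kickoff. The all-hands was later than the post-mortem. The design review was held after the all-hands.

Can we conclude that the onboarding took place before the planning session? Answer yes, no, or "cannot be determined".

No chain of stated constraints runs from the onboarding to the planning session, and none runs from the planning session to the onboarding either.
So the relative order of the onboarding and the planning session is not fixed by the given facts.

cannot be determined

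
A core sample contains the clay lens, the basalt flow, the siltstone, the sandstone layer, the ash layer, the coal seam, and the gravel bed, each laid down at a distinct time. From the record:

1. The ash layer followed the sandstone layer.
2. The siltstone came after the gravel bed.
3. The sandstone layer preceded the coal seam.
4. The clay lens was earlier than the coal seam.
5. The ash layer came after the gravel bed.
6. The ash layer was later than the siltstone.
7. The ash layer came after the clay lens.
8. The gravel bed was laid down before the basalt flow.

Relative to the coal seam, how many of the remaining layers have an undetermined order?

Forced before the coal seam: the clay lens and the sandstone layer.
That leaves the ash layer, the basalt flow, the gravel bed, and the siltstone with no forced order relative to the coal seam — 4.

4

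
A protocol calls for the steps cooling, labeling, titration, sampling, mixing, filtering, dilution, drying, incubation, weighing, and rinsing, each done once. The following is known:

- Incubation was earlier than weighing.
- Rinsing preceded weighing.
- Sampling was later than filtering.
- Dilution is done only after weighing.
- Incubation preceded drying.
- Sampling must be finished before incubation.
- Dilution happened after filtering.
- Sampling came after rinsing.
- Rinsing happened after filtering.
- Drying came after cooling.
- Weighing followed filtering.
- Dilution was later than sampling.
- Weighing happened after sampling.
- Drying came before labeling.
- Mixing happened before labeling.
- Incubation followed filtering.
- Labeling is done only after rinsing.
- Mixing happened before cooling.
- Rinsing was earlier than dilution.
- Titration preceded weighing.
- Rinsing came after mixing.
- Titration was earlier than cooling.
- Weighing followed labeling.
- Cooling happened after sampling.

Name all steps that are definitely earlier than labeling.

Directly stated before labeling: drying, mixing, and rinsing.
Cooling reaches labeling via cooling → drying → labeling.
Filtering reaches labeling via filtering → rinsing → labeling.
Incubation reaches labeling via incubation → drying → labeling.
Likewise sampling and titration each reach labeling by chaining the stated constraints.
No chain forces dilution (or any of the others) ahead of labeling.

cooling, drying, filtering, incubation, mixing, rinsing, sampling, titration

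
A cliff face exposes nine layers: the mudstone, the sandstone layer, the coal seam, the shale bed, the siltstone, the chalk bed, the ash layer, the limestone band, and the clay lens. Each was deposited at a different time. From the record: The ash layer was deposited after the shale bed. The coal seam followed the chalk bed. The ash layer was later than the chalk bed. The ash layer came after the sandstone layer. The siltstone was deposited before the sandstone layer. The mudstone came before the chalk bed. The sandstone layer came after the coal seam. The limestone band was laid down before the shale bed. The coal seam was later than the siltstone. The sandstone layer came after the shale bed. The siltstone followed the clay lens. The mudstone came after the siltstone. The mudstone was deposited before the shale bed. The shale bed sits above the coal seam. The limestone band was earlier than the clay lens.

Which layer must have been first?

the limestone band

The limestone band has a chain of constraints placing it before every other layer, so the limestone band must be first.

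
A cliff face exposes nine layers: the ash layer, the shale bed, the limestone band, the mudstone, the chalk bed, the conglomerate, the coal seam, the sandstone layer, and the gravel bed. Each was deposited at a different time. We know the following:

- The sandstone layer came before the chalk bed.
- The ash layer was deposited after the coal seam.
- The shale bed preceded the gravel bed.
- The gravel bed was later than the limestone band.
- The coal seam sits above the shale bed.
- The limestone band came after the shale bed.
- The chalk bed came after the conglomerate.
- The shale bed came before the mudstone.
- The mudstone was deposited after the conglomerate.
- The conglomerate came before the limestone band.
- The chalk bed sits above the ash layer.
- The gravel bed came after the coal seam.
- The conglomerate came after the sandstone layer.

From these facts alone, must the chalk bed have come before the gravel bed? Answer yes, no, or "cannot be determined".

cannot be determined

No chain of stated constraints runs from the chalk bed to the gravel bed, and none runs from the gravel bed to the chalk bed either.
So the relative order of the chalk bed and the gravel bed is not fixed by the given facts.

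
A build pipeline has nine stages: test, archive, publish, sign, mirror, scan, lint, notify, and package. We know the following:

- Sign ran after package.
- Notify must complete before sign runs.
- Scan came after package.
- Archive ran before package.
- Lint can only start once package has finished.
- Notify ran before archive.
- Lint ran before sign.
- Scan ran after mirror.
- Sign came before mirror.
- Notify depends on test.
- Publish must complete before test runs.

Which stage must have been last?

Every other stage has a chain of constraints placing it before scan, so scan is last.

scan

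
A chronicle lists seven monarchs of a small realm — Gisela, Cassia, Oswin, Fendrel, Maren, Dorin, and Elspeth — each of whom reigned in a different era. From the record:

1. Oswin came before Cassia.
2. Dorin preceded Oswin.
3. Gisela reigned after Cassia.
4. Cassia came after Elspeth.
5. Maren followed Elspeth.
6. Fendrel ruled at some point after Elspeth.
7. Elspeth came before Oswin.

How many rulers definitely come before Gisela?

Directly stated before Gisela: Cassia.
Dorin reaches Gisela via Dorin → Oswin → Cassia → Gisela.
Elspeth reaches Gisela via Elspeth → Cassia → Gisela.
Oswin reaches Gisela via Oswin → Cassia → Gisela.
No chain forces Fendrel (or any of the others) ahead of Gisela.
That's Cassia, Dorin, Elspeth, and Oswin — 4 in all.

4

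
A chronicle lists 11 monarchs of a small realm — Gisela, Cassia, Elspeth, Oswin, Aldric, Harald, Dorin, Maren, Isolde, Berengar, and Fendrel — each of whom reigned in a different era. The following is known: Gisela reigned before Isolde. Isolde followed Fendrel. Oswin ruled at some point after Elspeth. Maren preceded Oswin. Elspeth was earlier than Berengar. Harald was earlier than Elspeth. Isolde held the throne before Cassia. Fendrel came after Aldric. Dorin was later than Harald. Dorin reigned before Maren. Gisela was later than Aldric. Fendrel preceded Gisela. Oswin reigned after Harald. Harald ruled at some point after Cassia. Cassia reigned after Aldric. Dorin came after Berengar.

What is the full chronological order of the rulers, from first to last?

The constraints fix every adjacent pair, so only one ordering works:
Aldric → Fendrel → Gisela → Isolde → Cassia → Harald → Elspeth → Berengar → Dorin → Maren → Oswin.

Aldric, Fendrel, Gisela, Isolde, Cassia, Harald, Elspeth, Berengar, Dorin, Maren, Oswin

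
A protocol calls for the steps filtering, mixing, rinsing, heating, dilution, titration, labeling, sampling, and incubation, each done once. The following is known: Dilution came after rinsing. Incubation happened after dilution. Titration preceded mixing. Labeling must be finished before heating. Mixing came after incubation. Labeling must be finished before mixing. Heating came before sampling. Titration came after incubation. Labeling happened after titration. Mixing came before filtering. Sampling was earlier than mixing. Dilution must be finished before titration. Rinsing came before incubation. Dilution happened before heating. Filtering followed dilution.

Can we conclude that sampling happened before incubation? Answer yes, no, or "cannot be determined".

no

Tracing the constraints gives incubation → titration → labeling → heating → sampling, so incubation must come before sampling.
That means sampling cannot be before incubation.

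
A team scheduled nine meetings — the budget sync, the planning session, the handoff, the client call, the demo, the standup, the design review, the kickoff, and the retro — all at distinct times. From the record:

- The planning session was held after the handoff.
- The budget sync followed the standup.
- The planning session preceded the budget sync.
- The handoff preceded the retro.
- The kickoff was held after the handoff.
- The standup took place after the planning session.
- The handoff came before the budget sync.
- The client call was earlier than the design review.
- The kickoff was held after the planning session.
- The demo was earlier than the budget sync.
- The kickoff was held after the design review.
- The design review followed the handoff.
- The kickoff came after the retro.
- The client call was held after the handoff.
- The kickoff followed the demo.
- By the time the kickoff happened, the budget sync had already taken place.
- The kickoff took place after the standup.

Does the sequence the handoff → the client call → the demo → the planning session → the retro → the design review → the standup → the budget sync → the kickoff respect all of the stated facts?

Check each stated constraint against the proposed order — e.g. the handoff is ahead of the budget sync; the handoff is ahead of the kickoff. Every pair is in the required order; nothing is violated.

yes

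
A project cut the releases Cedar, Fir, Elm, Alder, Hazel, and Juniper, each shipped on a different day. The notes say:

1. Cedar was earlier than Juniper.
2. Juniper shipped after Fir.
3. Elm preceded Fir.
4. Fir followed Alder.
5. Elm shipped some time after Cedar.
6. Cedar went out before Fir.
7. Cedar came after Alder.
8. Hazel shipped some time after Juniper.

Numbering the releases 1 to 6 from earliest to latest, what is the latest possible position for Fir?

Fir must come before Hazel and Juniper — 2 releases forced after it.
Everything else can be placed before Fir in some valid order, so Fir can sit as late as position 6 − 2 = 4.

4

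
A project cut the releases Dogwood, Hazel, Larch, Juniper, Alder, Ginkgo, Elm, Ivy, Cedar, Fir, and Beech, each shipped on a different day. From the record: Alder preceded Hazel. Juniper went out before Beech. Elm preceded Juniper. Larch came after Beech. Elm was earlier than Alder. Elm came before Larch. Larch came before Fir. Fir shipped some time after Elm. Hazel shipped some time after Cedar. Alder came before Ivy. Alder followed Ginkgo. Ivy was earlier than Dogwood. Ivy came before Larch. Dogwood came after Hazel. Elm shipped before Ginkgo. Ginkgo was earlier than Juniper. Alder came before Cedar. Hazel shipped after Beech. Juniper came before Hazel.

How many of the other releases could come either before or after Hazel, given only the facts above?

3

Forced before Hazel: Alder, Beech, Cedar, Elm, Ginkgo, and Juniper; forced after Hazel: Dogwood.
That leaves Fir, Ivy, and Larch with no forced order relative to Hazel — 3.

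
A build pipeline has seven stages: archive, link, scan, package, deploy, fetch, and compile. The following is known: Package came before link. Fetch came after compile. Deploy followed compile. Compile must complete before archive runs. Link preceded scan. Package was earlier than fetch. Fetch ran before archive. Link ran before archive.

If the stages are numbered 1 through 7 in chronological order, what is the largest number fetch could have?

Fetch must come before archive — 1 stage forced after it.
Everything else can be placed before fetch in some valid order, so fetch can sit as late as position 7 − 1 = 6.

6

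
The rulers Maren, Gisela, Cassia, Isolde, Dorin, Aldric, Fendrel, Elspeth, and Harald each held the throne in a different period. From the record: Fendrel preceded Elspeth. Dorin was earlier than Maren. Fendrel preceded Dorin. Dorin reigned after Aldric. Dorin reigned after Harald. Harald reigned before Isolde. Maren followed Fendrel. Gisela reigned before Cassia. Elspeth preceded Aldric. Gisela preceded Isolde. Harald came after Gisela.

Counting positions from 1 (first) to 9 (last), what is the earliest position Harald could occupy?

Gisela must come before Harald — 1 forced predecessor.
Nothing else is forced ahead of Harald, so their earliest slot is position 1 + 1 = 2.

2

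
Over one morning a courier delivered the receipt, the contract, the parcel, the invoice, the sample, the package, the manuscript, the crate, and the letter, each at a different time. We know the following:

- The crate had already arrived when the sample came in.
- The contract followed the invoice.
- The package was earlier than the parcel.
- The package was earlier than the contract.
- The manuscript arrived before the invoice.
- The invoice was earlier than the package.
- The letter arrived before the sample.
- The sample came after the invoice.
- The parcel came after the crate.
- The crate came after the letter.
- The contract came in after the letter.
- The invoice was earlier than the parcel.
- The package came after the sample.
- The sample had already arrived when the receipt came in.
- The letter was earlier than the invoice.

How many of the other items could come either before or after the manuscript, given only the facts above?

2

Forced after the manuscript: the contract, the invoice, the package, the parcel, the receipt, and the sample.
That leaves the crate and the letter with no forced order relative to the manuscript — 2.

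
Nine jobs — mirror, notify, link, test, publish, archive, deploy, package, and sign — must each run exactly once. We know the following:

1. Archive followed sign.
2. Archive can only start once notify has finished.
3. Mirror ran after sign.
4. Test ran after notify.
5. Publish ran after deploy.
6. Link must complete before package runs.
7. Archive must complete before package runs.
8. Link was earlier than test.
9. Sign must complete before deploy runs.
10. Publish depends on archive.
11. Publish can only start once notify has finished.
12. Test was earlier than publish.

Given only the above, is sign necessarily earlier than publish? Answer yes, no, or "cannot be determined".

yes

Chain the constraints: sign → archive → publish. Each link is directly stated, so sign comes before publish.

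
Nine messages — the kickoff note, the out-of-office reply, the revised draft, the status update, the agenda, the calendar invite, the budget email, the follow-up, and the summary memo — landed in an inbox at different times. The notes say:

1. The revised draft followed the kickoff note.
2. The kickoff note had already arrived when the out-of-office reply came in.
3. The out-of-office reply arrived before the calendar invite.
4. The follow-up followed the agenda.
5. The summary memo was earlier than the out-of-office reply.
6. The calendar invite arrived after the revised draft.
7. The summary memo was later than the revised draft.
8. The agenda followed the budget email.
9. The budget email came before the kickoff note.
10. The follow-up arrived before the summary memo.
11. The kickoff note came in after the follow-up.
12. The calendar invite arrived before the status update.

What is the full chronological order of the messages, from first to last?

The constraints fix every adjacent pair, so only one ordering works:
the budget email → the agenda → the follow-up → the kickoff note → the revised draft → the summary memo → the out-of-office reply → the calendar invite → the status update.

the budget email, the agenda, the follow-up, the kickoff note, the revised draft, the summary memo, the out-of-office reply, the calendar invite, the status update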